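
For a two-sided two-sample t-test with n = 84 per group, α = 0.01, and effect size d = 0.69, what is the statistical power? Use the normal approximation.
Power ≈ 0.97

Power calculation (two-sample t-test, normal approximation):
z_β = d · √(n/2) - z_{α/2}
z_β = 0.69 · √(84/2) - 2.576
z_β = 0.69 · 6.481 - 2.576
z_β = 1.896

Power = Φ(z_β) = Φ(1.896) ≈ 0.971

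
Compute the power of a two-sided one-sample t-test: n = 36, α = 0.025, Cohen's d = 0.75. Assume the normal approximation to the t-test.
Power ≈ 0.99

Power calculation (one-sample t-test, normal approximation):
z_β = d · √n - z_{α/2}
z_β = 0.75 · √36 - 2.241
z_β = 0.75 · 6.000 - 2.241
z_β = 2.259

Power = Φ(z_β) = Φ(2.259) ≈ 0.988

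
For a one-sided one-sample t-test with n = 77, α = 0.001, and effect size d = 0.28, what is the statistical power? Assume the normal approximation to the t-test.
Power ≈ 0.26

Power calculation (one-sample t-test, normal approximation):
z_β = d · √n - z_α
z_β = 0.28 · √77 - 3.090
z_β = 0.28 · 8.775 - 3.090
z_β = -0.633

Power = Φ(z_β) = Φ(-0.633) ≈ 0.263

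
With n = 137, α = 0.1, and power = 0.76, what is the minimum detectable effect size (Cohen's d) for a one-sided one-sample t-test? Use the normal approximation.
d ≈ 0.17

Minimum detectable effect (one-sample t-test, normal approximation):
d = (z_α + z_β) / √n
d = (1.282 + 0.706) / √137
d = 1.988 / 11.705
d ≈ 0.17

By Cohen's convention (0.2 small / 0.5 medium / 0.8 large): very small effect.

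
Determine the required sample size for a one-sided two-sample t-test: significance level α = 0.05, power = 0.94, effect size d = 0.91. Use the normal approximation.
n = 25 per group

Sample size formula (two-sample t-test, normal approximation):
n = 2 · ((z_α + z_β) / d)²

z_α = 1.645 (for α = 0.05, one-sided)
z_β = 1.555 (for power = 0.94)
d = 0.91

n = 2 · ((1.645 + 1.555) / 0.91)²
n = 2 · (3.516)²
n ≈ 24.72
Round up to the next whole number: n = 25 per group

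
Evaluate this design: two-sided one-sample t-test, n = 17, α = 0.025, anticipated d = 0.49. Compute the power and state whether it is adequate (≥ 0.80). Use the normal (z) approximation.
Power ≈ 0.41; the study is underpowered (power < 0.80)

Power calculation (one-sample t-test, normal approximation):
z_β = d · √n - z_{α/2}
z_β = 0.49 · √17 - 2.241
z_β = 0.49 · 4.123 - 2.241
z_β = -0.221

Power = Φ(z_β) = Φ(-0.221) ≈ 0.413

Effect size d = 0.49 is small by Cohen's convention (0.2/0.5/0.8).

Threshold: power ≥ 0.80 is conventionally adequate.
Power ≈ 0.41 → the study is underpowered (power < 0.80).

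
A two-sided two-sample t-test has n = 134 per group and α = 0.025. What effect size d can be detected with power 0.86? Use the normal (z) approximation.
d ≈ 0.41

Minimum detectable effect (two-sample t-test, normal approximation):
d = (z_{α/2} + z_β) / √(n/2)
d = (2.241 + 1.080) / √(134/2)
d = 3.322 / 8.185
d ≈ 0.41

By Cohen's convention (0.2 small / 0.5 medium / 0.8 large): small effect.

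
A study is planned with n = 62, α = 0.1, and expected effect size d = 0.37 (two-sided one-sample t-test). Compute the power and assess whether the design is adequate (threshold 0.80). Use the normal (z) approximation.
Power ≈ 0.90; the study is adequately powered (power ≥ 0.80)

Power calculation (one-sample t-test, normal approximation):
z_β = d · √n - z_{α/2}
z_β = 0.37 · √62 - 1.645
z_β = 0.37 · 7.874 - 1.645
z_β = 1.269

Power = Φ(z_β) = Φ(1.269) ≈ 0.898

Effect size d = 0.37 is small by Cohen's convention (0.2/0.5/0.8).

Threshold: power ≥ 0.80 is conventionally adequate.
Power ≈ 0.90 → the study is adequately powered (power ≥ 0.80).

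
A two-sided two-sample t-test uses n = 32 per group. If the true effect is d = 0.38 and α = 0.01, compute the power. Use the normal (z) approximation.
Power ≈ 0.15

Power calculation (two-sample t-test, normal approximation):
z_β = d · √(n/2) - z_{α/2}
z_β = 0.38 · √(32/2) - 2.576
z_β = 0.38 · 4.000 - 2.576
z_β = -1.056

Power = Φ(z_β) = Φ(-1.056) ≈ 0.146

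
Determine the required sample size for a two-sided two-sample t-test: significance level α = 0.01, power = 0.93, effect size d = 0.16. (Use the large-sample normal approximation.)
n = 1283 per group

Sample size formula (two-sample t-test, normal approximation):
n = 2 · ((z_{α/2} + z_β) / d)²

z_{α/2} = 2.576 (for α = 0.01, two-sided)
z_β = 1.476 (for power = 0.93)
d = 0.16

n = 2 · ((2.576 + 1.476) / 0.16)²
n = 2 · (25.325)²
n ≈ 1282.71
Round up to the next whole number: n = 1283 per group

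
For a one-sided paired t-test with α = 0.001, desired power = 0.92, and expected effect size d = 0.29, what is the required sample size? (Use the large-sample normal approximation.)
n = 241 pairs

Sample size formula (paired t-test, normal approximation):
n = ((z_α + z_β) / d)²

z_α = 3.090 (for α = 0.001, one-sided)
z_β = 1.405 (for power = 0.92)
d = 0.29

n = ((3.090 + 1.405) / 0.29)²
n = (15.500)²
n ≈ 240.25
Round up to the next whole number: n = 241 pairs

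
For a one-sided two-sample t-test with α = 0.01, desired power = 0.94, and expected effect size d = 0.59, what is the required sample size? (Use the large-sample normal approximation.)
n = 87 per group

Sample size formula (two-sample t-test, normal approximation):
n = 2 · ((z_α + z_β) / d)²

z_α = 2.326 (for α = 0.01, one-sided)
z_β = 1.555 (for power = 0.94)
d = 0.59

n = 2 · ((2.326 + 1.555) / 0.59)²
n = 2 · (6.578)²
n ≈ 86.54
Round up to the next whole number: n = 87 per group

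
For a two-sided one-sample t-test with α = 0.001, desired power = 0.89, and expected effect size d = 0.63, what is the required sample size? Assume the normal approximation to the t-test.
n = 52

Sample size formula (one-sample t-test, normal approximation):
n = ((z_{α/2} + z_β) / d)²

z_{α/2} = 3.291 (for α = 0.001, two-sided)
z_β = 1.227 (for power = 0.89)
d = 0.63

n = ((3.291 + 1.227) / 0.63)²
n = (7.171)²
n ≈ 51.42
Round up to the next whole number: n = 52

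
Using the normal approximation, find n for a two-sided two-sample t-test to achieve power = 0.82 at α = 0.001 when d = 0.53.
n = 126 per group

Sample size formula (two-sample t-test, normal approximation):
n = 2 · ((z_{α/2} + z_β) / d)²

z_{α/2} = 3.291 (for α = 0.001, two-sided)
z_β = 0.915 (for power = 0.82)
d = 0.53

n = 2 · ((3.291 + 0.915) / 0.53)²
n = 2 · (7.936)²
n ≈ 125.96
Round up to the next whole number: n = 126 per group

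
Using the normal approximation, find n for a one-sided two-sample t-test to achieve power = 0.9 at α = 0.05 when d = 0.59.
n = 50 per group

Sample size formula (two-sample t-test, normal approximation):
n = 2 · ((z_α + z_β) / d)²

z_α = 1.645 (for α = 0.05, one-sided)
z_β = 1.282 (for power = 0.9)
d = 0.59

n = 2 · ((1.645 + 1.282) / 0.59)²
n = 2 · (4.961)²
n ≈ 49.22
Round up to the next whole number: n = 50 per group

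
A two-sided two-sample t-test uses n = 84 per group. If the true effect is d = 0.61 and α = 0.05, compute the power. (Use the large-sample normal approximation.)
Power ≈ 0.98

Power calculation (two-sample t-test, normal approximation):
z_β = d · √(n/2) - z_{α/2}
z_β = 0.61 · √(84/2) - 1.960
z_β = 0.61 · 6.481 - 1.960
z_β = 1.993

Power = Φ(z_β) = Φ(1.993) ≈ 0.977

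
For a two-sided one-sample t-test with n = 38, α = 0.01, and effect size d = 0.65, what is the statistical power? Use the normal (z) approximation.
Power ≈ 0.92

Power calculation (one-sample t-test, normal approximation):
z_β = d · √n - z_{α/2}
z_β = 0.65 · √38 - 2.576
z_β = 0.65 · 6.164 - 2.576
z_β = 1.431

Power = Φ(z_β) = Φ(1.431) ≈ 0.924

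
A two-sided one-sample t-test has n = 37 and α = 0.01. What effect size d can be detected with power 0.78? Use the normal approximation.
d ≈ 0.55

Minimum detectable effect (one-sample t-test, normal approximation):
d = (z_{α/2} + z_β) / √n
d = (2.576 + 0.772) / √37
d = 3.348 / 6.083
d ≈ 0.55

By Cohen's convention (0.2 small / 0.5 medium / 0.8 large): medium effect.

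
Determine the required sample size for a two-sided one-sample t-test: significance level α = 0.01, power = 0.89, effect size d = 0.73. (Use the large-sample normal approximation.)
n = 28

Sample size formula (one-sample t-test, normal approximation):
n = ((z_{α/2} + z_β) / d)²

z_{α/2} = 2.576 (for α = 0.01, two-sided)
z_β = 1.227 (for power = 0.89)
d = 0.73

n = ((2.576 + 1.227) / 0.73)²
n = (5.210)²
n ≈ 27.14
Round up to the next whole number: n = 28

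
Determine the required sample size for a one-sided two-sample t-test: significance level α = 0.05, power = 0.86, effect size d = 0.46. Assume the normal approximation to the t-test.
n = 71 per group

Sample size formula (two-sample t-test, normal approximation):
n = 2 · ((z_α + z_β) / d)²

z_α = 1.645 (for α = 0.05, one-sided)
z_β = 1.080 (for power = 0.86)
d = 0.46

n = 2 · ((1.645 + 1.080) / 0.46)²
n = 2 · (5.924)²
n ≈ 70.19
Round up to the next whole number: n = 71 per group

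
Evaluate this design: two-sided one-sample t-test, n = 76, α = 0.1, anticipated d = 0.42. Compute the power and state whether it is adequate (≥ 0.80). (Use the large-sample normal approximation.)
Power ≈ 0.98; the study is adequately powered (power ≥ 0.80)

Power calculation (one-sample t-test, normal approximation):
z_β = d · √n - z_{α/2}
z_β = 0.42 · √76 - 1.645
z_β = 0.42 · 8.718 - 1.645
z_β = 2.017

Power = Φ(z_β) = Φ(2.017) ≈ 0.978

Effect size d = 0.42 is small by Cohen's convention (0.2/0.5/0.8).

Threshold: power ≥ 0.80 is conventionally adequate.
Power ≈ 0.98 → the study is adequately powered (power ≥ 0.80).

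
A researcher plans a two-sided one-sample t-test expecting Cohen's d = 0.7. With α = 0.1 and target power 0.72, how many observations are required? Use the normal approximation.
n = 11

Sample size formula (one-sample t-test, normal approximation):
n = ((z_{α/2} + z_β) / d)²

z_{α/2} = 1.645 (for α = 0.1, two-sided)
z_β = 0.583 (for power = 0.72)
d = 0.7

n = ((1.645 + 0.583) / 0.7)²
n = (3.183)²
n ≈ 10.13
Round up to the next whole number: n = 11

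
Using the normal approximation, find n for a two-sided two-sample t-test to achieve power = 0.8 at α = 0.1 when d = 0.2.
n = 310 per group

Sample size formula (two-sample t-test, normal approximation):
n = 2 · ((z_{α/2} + z_β) / d)²

z_{α/2} = 1.645 (for α = 0.1, two-sided)
z_β = 0.842 (for power = 0.8)
d = 0.2

n = 2 · ((1.645 + 0.842) / 0.2)²
n = 2 · (12.435)²
n ≈ 309.26
Round up to the next whole number: n = 310 per group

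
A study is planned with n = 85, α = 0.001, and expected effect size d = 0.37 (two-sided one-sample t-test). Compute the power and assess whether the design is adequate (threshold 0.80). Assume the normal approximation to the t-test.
Power ≈ 0.55; the study is underpowered (power < 0.80)

Power calculation (one-sample t-test, normal approximation):
z_β = d · √n - z_{α/2}
z_β = 0.37 · √85 - 3.291
z_β = 0.37 · 9.220 - 3.291
z_β = 0.121

Power = Φ(z_β) = Φ(0.121) ≈ 0.548

Effect size d = 0.37 is small by Cohen's convention (0.2/0.5/0.8).

Threshold: power ≥ 0.80 is conventionally adequate.
Power ≈ 0.55 → the study is underpowered (power < 0.80).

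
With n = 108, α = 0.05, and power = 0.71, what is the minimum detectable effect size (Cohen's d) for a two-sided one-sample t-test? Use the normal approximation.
d ≈ 0.24

Minimum detectable effect (one-sample t-test, normal approximation):
d = (z_{α/2} + z_β) / √n
d = (1.960 + 0.553) / √108
d = 2.513 / 10.392
d ≈ 0.24

By Cohen's convention (0.2 small / 0.5 medium / 0.8 large): small effect.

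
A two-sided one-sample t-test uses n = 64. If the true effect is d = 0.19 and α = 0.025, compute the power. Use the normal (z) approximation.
Power ≈ 0.24

Power calculation (one-sample t-test, normal approximation):
z_β = d · √n - z_{α/2}
z_β = 0.19 · √64 - 2.241
z_β = 0.19 · 8.000 - 2.241
z_β = -0.721

Power = Φ(z_β) = Φ(-0.721) ≈ 0.235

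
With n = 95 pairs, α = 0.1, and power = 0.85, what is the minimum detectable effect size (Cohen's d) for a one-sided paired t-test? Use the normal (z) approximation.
d ≈ 0.24

Minimum detectable effect (paired t-test, normal approximation):
d = (z_α + z_β) / √n
d = (1.282 + 1.036) / √95
d = 2.318 / 9.747
d ≈ 0.24

By Cohen's convention (0.2 small / 0.5 medium / 0.8 large): small effect.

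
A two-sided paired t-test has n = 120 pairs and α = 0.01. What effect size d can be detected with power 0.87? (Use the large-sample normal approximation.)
d ≈ 0.34

Minimum detectable effect (paired t-test, normal approximation):
d = (z_{α/2} + z_β) / √n
d = (2.576 + 1.126) / √120
d = 3.702 / 10.954
d ≈ 0.34

By Cohen's convention (0.2 small / 0.5 medium / 0.8 large): small effect.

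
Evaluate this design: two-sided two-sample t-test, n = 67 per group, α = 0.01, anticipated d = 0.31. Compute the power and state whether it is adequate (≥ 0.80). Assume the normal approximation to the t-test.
Power ≈ 0.22; the study is underpowered (power < 0.80)

Power calculation (two-sample t-test, normal approximation):
z_β = d · √(n/2) - z_{α/2}
z_β = 0.31 · √(67/2) - 2.576
z_β = 0.31 · 5.788 - 2.576
z_β = -0.782

Power = Φ(z_β) = Φ(-0.782) ≈ 0.217

Effect size d = 0.31 is small by Cohen's convention (0.2/0.5/0.8).

Threshold: power ≥ 0.80 is conventionally adequate.
Power ≈ 0.22 → the study is underpowered (power < 0.80).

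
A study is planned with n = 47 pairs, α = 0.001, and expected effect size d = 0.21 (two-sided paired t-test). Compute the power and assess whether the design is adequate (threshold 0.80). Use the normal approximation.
Power ≈ 0.03; the study is underpowered (power < 0.80)

Power calculation (paired t-test, normal approximation):
z_β = d · √n - z_{α/2}
z_β = 0.21 · √47 - 3.291
z_β = 0.21 · 6.856 - 3.291
z_β = -1.851

Power = Φ(z_β) = Φ(-1.851) ≈ 0.032

Effect size d = 0.21 is small by Cohen's convention (0.2/0.5/0.8).

Threshold: power ≥ 0.80 is conventionally adequate.
Power ≈ 0.03 → the study is underpowered (power < 0.80).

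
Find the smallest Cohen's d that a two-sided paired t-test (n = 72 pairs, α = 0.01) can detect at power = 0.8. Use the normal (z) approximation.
d ≈ 0.40

Minimum detectable effect (paired t-test, normal approximation):
d = (z_{α/2} + z_β) / √n
d = (2.576 + 0.842) / √72
d = 3.417 / 8.485
d ≈ 0.40

By Cohen's convention (0.2 small / 0.5 medium / 0.8 large): small effect.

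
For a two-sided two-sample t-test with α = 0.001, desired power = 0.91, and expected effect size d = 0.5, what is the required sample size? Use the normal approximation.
n = 172 per group

Sample size formula (two-sample t-test, normal approximation):
n = 2 · ((z_{α/2} + z_β) / d)²

z_{α/2} = 3.291 (for α = 0.001, two-sided)
z_β = 1.341 (for power = 0.91)
d = 0.5

n = 2 · ((3.291 + 1.341) / 0.5)²
n = 2 · (9.264)²
n ≈ 171.64
Round up to the next whole number: n = 172 per group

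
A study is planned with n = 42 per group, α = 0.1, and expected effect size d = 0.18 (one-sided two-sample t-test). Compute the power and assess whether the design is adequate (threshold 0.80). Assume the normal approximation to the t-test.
Power ≈ 0.32; the study is underpowered (power < 0.80)

Power calculation (two-sample t-test, normal approximation):
z_β = d · √(n/2) - z_α
z_β = 0.18 · √(42/2) - 1.282
z_β = 0.18 · 4.583 - 1.282
z_β = -0.457

Power = Φ(z_β) = Φ(-0.457) ≈ 0.324

Effect size d = 0.18 is very small by Cohen's convention (0.2/0.5/0.8).

Threshold: power ≥ 0.80 is conventionally adequate.
Power ≈ 0.32 → the study is underpowered (power < 0.80).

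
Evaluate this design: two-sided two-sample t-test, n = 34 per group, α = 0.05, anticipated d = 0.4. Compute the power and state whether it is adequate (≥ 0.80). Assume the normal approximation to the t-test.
Power ≈ 0.38; the study is underpowered (power < 0.80)

Power calculation (two-sample t-test, normal approximation):
z_β = d · √(n/2) - z_{α/2}
z_β = 0.4 · √(34/2) - 1.960
z_β = 0.4 · 4.123 - 1.960
z_β = -0.311

Power = Φ(z_β) = Φ(-0.311) ≈ 0.378

Effect size d = 0.4 is small by Cohen's convention (0.2/0.5/0.8).

Threshold: power ≥ 0.80 is conventionally adequate.
Power ≈ 0.38 → the study is underpowered (power < 0.80).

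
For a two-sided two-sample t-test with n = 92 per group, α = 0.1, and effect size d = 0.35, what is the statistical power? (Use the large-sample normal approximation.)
Power ≈ 0.77

Power calculation (two-sample t-test, normal approximation):
z_β = d · √(n/2) - z_{α/2}
z_β = 0.35 · √(92/2) - 1.645
z_β = 0.35 · 6.782 - 1.645
z_β = 0.729

Power = Φ(z_β) = Φ(0.729) ≈ 0.767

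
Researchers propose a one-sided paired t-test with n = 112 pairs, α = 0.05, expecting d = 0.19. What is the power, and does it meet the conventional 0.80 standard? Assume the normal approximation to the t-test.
Power ≈ 0.64; the study is underpowered (power < 0.80)

Power calculation (paired t-test, normal approximation):
z_β = d · √n - z_α
z_β = 0.19 · √112 - 1.645
z_β = 0.19 · 10.583 - 1.645
z_β = 0.366

Power = Φ(z_β) = Φ(0.366) ≈ 0.643

Effect size d = 0.19 is very small by Cohen's convention (0.2/0.5/0.8).

Threshold: power ≥ 0.80 is conventionally adequate.
Power ≈ 0.64 → the study is underpowered (power < 0.80).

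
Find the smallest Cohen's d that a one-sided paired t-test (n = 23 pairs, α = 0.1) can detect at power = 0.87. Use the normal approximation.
d ≈ 0.50

Minimum detectable effect (paired t-test, normal approximation):
d = (z_α + z_β) / √n
d = (1.282 + 1.126) / √23
d = 2.408 / 4.796
d ≈ 0.50

By Cohen's convention (0.2 small / 0.5 medium / 0.8 large): medium effect.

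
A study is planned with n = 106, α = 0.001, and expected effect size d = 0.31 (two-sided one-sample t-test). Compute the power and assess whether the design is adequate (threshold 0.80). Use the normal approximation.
Power ≈ 0.46; the study is underpowered (power < 0.80)

Power calculation (one-sample t-test, normal approximation):
z_β = d · √n - z_{α/2}
z_β = 0.31 · √106 - 3.291
z_β = 0.31 · 10.296 - 3.291
z_β = -0.099

Power = Φ(z_β) = Φ(-0.099) ≈ 0.461

Effect size d = 0.31 is small by Cohen's convention (0.2/0.5/0.8).

Threshold: power ≥ 0.80 is conventionally adequate.
Power ≈ 0.46 → the study is underpowered (power < 0.80).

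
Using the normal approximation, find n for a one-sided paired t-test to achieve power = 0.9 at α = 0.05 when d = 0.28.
n = 110 pairs

Sample size formula (paired t-test, normal approximation):
n = ((z_α + z_β) / d)²

z_α = 1.645 (for α = 0.05, one-sided)
z_β = 1.282 (for power = 0.9)
d = 0.28

n = ((1.645 + 1.282) / 0.28)²
n = (10.454)²
n ≈ 109.29
Round up to the next whole number: n = 110 pairs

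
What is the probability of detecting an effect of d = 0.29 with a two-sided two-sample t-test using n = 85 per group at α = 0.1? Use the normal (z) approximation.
Power ≈ 0.60

Power calculation (two-sample t-test, normal approximation):
z_β = d · √(n/2) - z_{α/2}
z_β = 0.29 · √(85/2) - 1.645
z_β = 0.29 · 6.519 - 1.645
z_β = 0.246

Power = Φ(z_β) = Φ(0.246) ≈ 0.597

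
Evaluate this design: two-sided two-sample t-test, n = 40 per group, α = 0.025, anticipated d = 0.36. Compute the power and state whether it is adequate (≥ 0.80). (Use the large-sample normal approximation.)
Power ≈ 0.26; the study is underpowered (power < 0.80)

Power calculation (two-sample t-test, normal approximation):
z_β = d · √(n/2) - z_{α/2}
z_β = 0.36 · √(40/2) - 2.241
z_β = 0.36 · 4.472 - 2.241
z_β = -0.631

Power = Φ(z_β) = Φ(-0.631) ≈ 0.264

Effect size d = 0.36 is small by Cohen's convention (0.2/0.5/0.8).

Threshold: power ≥ 0.80 is conventionally adequate.
Power ≈ 0.26 → the study is underpowered (power < 0.80).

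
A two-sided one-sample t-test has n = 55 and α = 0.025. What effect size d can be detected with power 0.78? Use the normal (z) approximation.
d ≈ 0.41

Minimum detectable effect (one-sample t-test, normal approximation):
d = (z_{α/2} + z_β) / √n
d = (2.241 + 0.772) / √55
d = 3.014 / 7.416
d ≈ 0.41

By Cohen's convention (0.2 small / 0.5 medium / 0.8 large): small effect.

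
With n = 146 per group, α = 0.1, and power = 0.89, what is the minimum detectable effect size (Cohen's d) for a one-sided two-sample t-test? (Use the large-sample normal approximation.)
d ≈ 0.29

Minimum detectable effect (two-sample t-test, normal approximation):
d = (z_α + z_β) / √(n/2)
d = (1.282 + 1.227) / √(146/2)
d = 2.508 / 8.544
d ≈ 0.29

By Cohen's convention (0.2 small / 0.5 medium / 0.8 large): small effect.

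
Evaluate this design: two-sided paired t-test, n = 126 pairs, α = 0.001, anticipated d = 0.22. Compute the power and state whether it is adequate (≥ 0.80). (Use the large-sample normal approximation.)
Power ≈ 0.21; the study is underpowered (power < 0.80)

Power calculation (paired t-test, normal approximation):
z_β = d · √n - z_{α/2}
z_β = 0.22 · √126 - 3.291
z_β = 0.22 · 11.225 - 3.291
z_β = -0.821

Power = Φ(z_β) = Φ(-0.821) ≈ 0.206

Effect size d = 0.22 is small by Cohen's convention (0.2/0.5/0.8).

Threshold: power ≥ 0.80 is conventionally adequate.
Power ≈ 0.21 → the study is underpowered (power < 0.80).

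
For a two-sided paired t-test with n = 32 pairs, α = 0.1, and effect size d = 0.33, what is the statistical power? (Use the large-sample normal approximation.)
Power ≈ 0.59

Power calculation (paired t-test, normal approximation):
z_β = d · √n - z_{α/2}
z_β = 0.33 · √32 - 1.645
z_β = 0.33 · 5.657 - 1.645
z_β = 0.222

Power = Φ(z_β) = Φ(0.222) ≈ 0.588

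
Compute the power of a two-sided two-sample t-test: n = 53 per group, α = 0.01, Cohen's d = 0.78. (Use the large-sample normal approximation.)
Power ≈ 0.92

Power calculation (two-sample t-test, normal approximation):
z_β = d · √(n/2) - z_{α/2}
z_β = 0.78 · √(53/2) - 2.576
z_β = 0.78 · 5.148 - 2.576
z_β = 1.439

Power = Φ(z_β) = Φ(1.439) ≈ 0.925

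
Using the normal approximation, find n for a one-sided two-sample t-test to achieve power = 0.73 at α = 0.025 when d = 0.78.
n = 22 per group

Sample size formula (two-sample t-test, normal approximation):
n = 2 · ((z_α + z_β) / d)²

z_α = 1.960 (for α = 0.025, one-sided)
z_β = 0.613 (for power = 0.73)
d = 0.78

n = 2 · ((1.960 + 0.613) / 0.78)²
n = 2 · (3.299)²
n ≈ 21.77
Round up to the next whole number: n = 22 per group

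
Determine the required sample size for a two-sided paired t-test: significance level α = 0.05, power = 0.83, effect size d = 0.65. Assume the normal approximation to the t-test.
n = 21 pairs

Sample size formula (paired t-test, normal approximation):
n = ((z_{α/2} + z_β) / d)²

z_{α/2} = 1.960 (for α = 0.05, two-sided)
z_β = 0.954 (for power = 0.83)
d = 0.65

n = ((1.960 + 0.954) / 0.65)²
n = (4.483)²
n ≈ 20.10
Round up to the next whole number: n = 21 pairs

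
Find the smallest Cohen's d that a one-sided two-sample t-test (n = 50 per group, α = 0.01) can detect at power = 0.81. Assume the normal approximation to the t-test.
d ≈ 0.64

Minimum detectable effect (two-sample t-test, normal approximation):
d = (z_α + z_β) / √(n/2)
d = (2.326 + 0.878) / √(50/2)
d = 3.204 / 5.000
d ≈ 0.64

By Cohen's convention (0.2 small / 0.5 medium / 0.8 large): medium effect.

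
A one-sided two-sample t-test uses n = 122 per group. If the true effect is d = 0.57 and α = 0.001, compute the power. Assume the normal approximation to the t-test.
Power ≈ 0.91

Power calculation (two-sample t-test, normal approximation):
z_β = d · √(n/2) - z_α
z_β = 0.57 · √(122/2) - 3.090
z_β = 0.57 · 7.810 - 3.090
z_β = 1.362

Power = Φ(z_β) = Φ(1.362) ≈ 0.913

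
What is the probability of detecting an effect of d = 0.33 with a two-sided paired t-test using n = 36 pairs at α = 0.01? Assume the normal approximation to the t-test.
Power ≈ 0.28

Power calculation (paired t-test, normal approximation):
z_β = d · √n - z_{α/2}
z_β = 0.33 · √36 - 2.576
z_β = 0.33 · 6.000 - 2.576
z_β = -0.596

Power = Φ(z_β) = Φ(-0.596) ≈ 0.276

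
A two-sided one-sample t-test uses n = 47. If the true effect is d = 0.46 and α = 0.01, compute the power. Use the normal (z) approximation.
Power ≈ 0.72

Power calculation (one-sample t-test, normal approximation):
z_β = d · √n - z_{α/2}
z_β = 0.46 · √47 - 2.576
z_β = 0.46 · 6.856 - 2.576
z_β = 0.578

Power = Φ(z_β) = Φ(0.578) ≈ 0.718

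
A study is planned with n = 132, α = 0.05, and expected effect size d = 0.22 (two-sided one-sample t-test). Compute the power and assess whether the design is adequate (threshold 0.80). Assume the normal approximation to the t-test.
Power ≈ 0.71; the study is underpowered (power < 0.80)

Power calculation (one-sample t-test, normal approximation):
z_β = d · √n - z_{α/2}
z_β = 0.22 · √132 - 1.960
z_β = 0.22 · 11.489 - 1.960
z_β = 0.568

Power = Φ(z_β) = Φ(0.568) ≈ 0.715

Effect size d = 0.22 is small by Cohen's convention (0.2/0.5/0.8).

Threshold: power ≥ 0.80 is conventionally adequate.
Power ≈ 0.71 → the study is underpowered (power < 0.80).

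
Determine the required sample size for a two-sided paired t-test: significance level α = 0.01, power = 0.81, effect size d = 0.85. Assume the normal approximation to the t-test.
n = 17 pairs

Sample size formula (paired t-test, normal approximation):
n = ((z_{α/2} + z_β) / d)²

z_{α/2} = 2.576 (for α = 0.01, two-sided)
z_β = 0.878 (for power = 0.81)
d = 0.85

n = ((2.576 + 0.878) / 0.85)²
n = (4.064)²
n ≈ 16.52
Round up to the next whole number: n = 17 pairs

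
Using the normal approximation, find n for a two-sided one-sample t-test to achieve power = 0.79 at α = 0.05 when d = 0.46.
n = 37

Sample size formula (one-sample t-test, normal approximation):
n = ((z_{α/2} + z_β) / d)²

z_{α/2} = 1.960 (for α = 0.05, two-sided)
z_β = 0.806 (for power = 0.79)
d = 0.46

n = ((1.960 + 0.806) / 0.46)²
n = (6.013)²
n ≈ 36.16
Round up to the next whole number: n = 37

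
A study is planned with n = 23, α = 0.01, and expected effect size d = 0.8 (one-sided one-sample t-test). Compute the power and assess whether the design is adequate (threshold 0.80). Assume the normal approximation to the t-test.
Power ≈ 0.93; the study is adequately powered (power ≥ 0.80)

Power calculation (one-sample t-test, normal approximation):
z_β = d · √n - z_α
z_β = 0.8 · √23 - 2.326
z_β = 0.8 · 4.796 - 2.326
z_β = 1.510

Power = Φ(z_β) = Φ(1.510) ≈ 0.935

Effect size d = 0.8 is large by Cohen's convention (0.2/0.5/0.8).

Threshold: power ≥ 0.80 is conventionally adequate.
Power ≈ 0.93 → the study is adequately powered (power ≥ 0.80).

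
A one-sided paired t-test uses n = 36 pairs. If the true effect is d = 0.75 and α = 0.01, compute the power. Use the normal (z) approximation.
Power ≈ 0.99

Power calculation (paired t-test, normal approximation):
z_β = d · √n - z_α
z_β = 0.75 · √36 - 2.326
z_β = 0.75 · 6.000 - 2.326
z_β = 2.174

Power = Φ(z_β) = Φ(2.174) ≈ 0.985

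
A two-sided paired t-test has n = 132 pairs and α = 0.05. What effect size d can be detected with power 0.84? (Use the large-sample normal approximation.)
d ≈ 0.26

Minimum detectable effect (paired t-test, normal approximation):
d = (z_{α/2} + z_β) / √n
d = (1.960 + 0.994) / √132
d = 2.954 / 11.489
d ≈ 0.26

By Cohen's convention (0.2 small / 0.5 medium / 0.8 large): small effect.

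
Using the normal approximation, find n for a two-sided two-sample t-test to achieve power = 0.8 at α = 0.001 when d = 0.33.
n = 314 per group

Sample size formula (two-sample t-test, normal approximation):
n = 2 · ((z_{α/2} + z_β) / d)²

z_{α/2} = 3.291 (for α = 0.001, two-sided)
z_β = 0.842 (for power = 0.8)
d = 0.33

n = 2 · ((3.291 + 0.842) / 0.33)²
n = 2 · (12.524)²
n ≈ 313.70
Round up to the next whole number: n = 314 per group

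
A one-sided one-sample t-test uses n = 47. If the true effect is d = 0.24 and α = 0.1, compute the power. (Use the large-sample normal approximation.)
Power ≈ 0.64

Power calculation (one-sample t-test, normal approximation):
z_β = d · √n - z_α
z_β = 0.24 · √47 - 1.282
z_β = 0.24 · 6.856 - 1.282
z_β = 0.364

Power = Φ(z_β) = Φ(0.364) ≈ 0.642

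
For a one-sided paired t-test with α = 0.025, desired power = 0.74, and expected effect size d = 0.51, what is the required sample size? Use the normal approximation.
n = 27 pairs

Sample size formula (paired t-test, normal approximation):
n = ((z_α + z_β) / d)²

z_α = 1.960 (for α = 0.025, one-sided)
z_β = 0.643 (for power = 0.74)
d = 0.51

n = ((1.960 + 0.643) / 0.51)²
n = (5.104)²
n ≈ 26.05
Round up to the next whole number: n = 27 pairs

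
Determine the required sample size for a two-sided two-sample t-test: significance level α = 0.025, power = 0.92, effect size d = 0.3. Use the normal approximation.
n = 296 per group

Sample size formula (two-sample t-test, normal approximation):
n = 2 · ((z_{α/2} + z_β) / d)²

z_{α/2} = 2.241 (for α = 0.025, two-sided)
z_β = 1.405 (for power = 0.92)
d = 0.3

n = 2 · ((2.241 + 1.405) / 0.3)²
n = 2 · (12.153)²
n ≈ 295.39
Round up to the next whole number: n = 296 per group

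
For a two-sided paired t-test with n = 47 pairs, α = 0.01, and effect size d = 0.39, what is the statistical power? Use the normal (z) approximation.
Power ≈ 0.54

Power calculation (paired t-test, normal approximation):
z_β = d · √n - z_{α/2}
z_β = 0.39 · √47 - 2.576
z_β = 0.39 · 6.856 - 2.576
z_β = 0.098

Power = Φ(z_β) = Φ(0.098) ≈ 0.539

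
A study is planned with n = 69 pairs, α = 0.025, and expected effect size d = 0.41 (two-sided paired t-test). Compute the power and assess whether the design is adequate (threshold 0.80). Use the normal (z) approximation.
Power ≈ 0.88; the study is adequately powered (power ≥ 0.80)

Power calculation (paired t-test, normal approximation):
z_β = d · √n - z_{α/2}
z_β = 0.41 · √69 - 2.241
z_β = 0.41 · 8.307 - 2.241
z_β = 1.164

Power = Φ(z_β) = Φ(1.164) ≈ 0.878

Effect size d = 0.41 is small by Cohen's convention (0.2/0.5/0.8).

Threshold: power ≥ 0.80 is conventionally adequate.
Power ≈ 0.88 → the study is adequately powered (power ≥ 0.80).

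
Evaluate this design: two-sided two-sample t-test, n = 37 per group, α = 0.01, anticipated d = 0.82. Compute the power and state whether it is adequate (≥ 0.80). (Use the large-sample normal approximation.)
Power ≈ 0.83; the study is adequately powered (power ≥ 0.80)

Power calculation (two-sample t-test, normal approximation):
z_β = d · √(n/2) - z_{α/2}
z_β = 0.82 · √(37/2) - 2.576
z_β = 0.82 · 4.301 - 2.576
z_β = 0.951

Power = Φ(z_β) = Φ(0.951) ≈ 0.829

Effect size d = 0.82 is large by Cohen's convention (0.2/0.5/0.8).

Threshold: power ≥ 0.80 is conventionally adequate.
Power ≈ 0.83 → the study is adequately powered (power ≥ 0.80).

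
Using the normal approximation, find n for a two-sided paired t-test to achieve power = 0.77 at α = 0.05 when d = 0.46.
n = 35 pairs

Sample size formula (paired t-test, normal approximation):
n = ((z_{α/2} + z_β) / d)²

z_{α/2} = 1.960 (for α = 0.05, two-sided)
z_β = 0.739 (for power = 0.77)
d = 0.46

n = ((1.960 + 0.739) / 0.46)²
n = (5.867)²
n ≈ 34.42
Round up to the next whole number: n = 35 pairs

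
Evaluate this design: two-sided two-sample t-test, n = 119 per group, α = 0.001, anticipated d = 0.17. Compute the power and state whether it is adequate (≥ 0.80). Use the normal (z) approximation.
Power ≈ 0.02; the study is underpowered (power < 0.80)

Power calculation (two-sample t-test, normal approximation):
z_β = d · √(n/2) - z_{α/2}
z_β = 0.17 · √(119/2) - 3.291
z_β = 0.17 · 7.714 - 3.291
z_β = -1.979

Power = Φ(z_β) = Φ(-1.979) ≈ 0.024

Effect size d = 0.17 is very small by Cohen's convention (0.2/0.5/0.8).

Threshold: power ≥ 0.80 is conventionally adequate.
Power ≈ 0.02 → the study is underpowered (power < 0.80).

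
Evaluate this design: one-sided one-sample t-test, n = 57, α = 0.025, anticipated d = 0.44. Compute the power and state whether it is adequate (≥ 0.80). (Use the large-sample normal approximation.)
Power ≈ 0.91; the study is adequately powered (power ≥ 0.80)

Power calculation (one-sample t-test, normal approximation):
z_β = d · √n - z_α
z_β = 0.44 · √57 - 1.960
z_β = 0.44 · 7.550 - 1.960
z_β = 1.362

Power = Φ(z_β) = Φ(1.362) ≈ 0.913

Effect size d = 0.44 is small by Cohen's convention (0.2/0.5/0.8).

Threshold: power ≥ 0.80 is conventionally adequate.
Power ≈ 0.91 → the study is adequately powered (power ≥ 0.80).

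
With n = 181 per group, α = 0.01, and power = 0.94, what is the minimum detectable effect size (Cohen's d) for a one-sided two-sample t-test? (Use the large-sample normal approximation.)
d ≈ 0.41

Minimum detectable effect (two-sample t-test, normal approximation):
d = (z_α + z_β) / √(n/2)
d = (2.326 + 1.555) / √(181/2)
d = 3.881 / 9.513
d ≈ 0.41

By Cohen's convention (0.2 small / 0.5 medium / 0.8 large): small effect.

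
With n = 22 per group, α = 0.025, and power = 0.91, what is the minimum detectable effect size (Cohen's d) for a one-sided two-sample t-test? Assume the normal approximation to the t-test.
d ≈ 1.00

Minimum detectable effect (two-sample t-test, normal approximation):
d = (z_α + z_β) / √(n/2)
d = (1.960 + 1.341) / √(22/2)
d = 3.301 / 3.317
d ≈ 1.00

By Cohen's convention (0.2 small / 0.5 medium / 0.8 large): large effect.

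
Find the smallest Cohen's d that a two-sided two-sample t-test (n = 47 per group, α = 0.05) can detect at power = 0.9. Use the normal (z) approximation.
d ≈ 0.67

Minimum detectable effect (two-sample t-test, normal approximation):
d = (z_{α/2} + z_β) / √(n/2)
d = (1.960 + 1.282) / √(47/2)
d = 3.242 / 4.848
d ≈ 0.67

By Cohen's convention (0.2 small / 0.5 medium / 0.8 large): medium effect.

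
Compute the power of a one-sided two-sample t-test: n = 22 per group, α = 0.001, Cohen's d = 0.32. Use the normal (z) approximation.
Power ≈ 0.02

Power calculation (two-sample t-test, normal approximation):
z_β = d · √(n/2) - z_α
z_β = 0.32 · √(22/2) - 3.090
z_β = 0.32 · 3.317 - 3.090
z_β = -2.029

Power = Φ(z_β) = Φ(-2.029) ≈ 0.021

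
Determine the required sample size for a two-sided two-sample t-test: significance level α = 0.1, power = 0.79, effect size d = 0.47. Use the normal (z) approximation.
n = 55 per group

Sample size formula (two-sample t-test, normal approximation):
n = 2 · ((z_{α/2} + z_β) / d)²

z_{α/2} = 1.645 (for α = 0.1, two-sided)
z_β = 0.806 (for power = 0.79)
d = 0.47

n = 2 · ((1.645 + 0.806) / 0.47)²
n = 2 · (5.215)²
n ≈ 54.39
Round up to the next whole number: n = 55 per group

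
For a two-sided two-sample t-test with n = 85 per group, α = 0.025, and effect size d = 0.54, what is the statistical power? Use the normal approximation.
Power ≈ 0.90

Power calculation (two-sample t-test, normal approximation):
z_β = d · √(n/2) - z_{α/2}
z_β = 0.54 · √(85/2) - 2.241
z_β = 0.54 · 6.519 - 2.241
z_β = 1.279

Power = Φ(z_β) = Φ(1.279) ≈ 0.900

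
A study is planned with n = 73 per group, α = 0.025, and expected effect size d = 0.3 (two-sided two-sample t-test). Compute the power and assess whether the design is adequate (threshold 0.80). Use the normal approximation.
Power ≈ 0.33; the study is underpowered (power < 0.80)

Power calculation (two-sample t-test, normal approximation):
z_β = d · √(n/2) - z_{α/2}
z_β = 0.3 · √(73/2) - 2.241
z_β = 0.3 · 6.042 - 2.241
z_β = -0.429

Power = Φ(z_β) = Φ(-0.429) ≈ 0.334

Effect size d = 0.3 is small by Cohen's convention (0.2/0.5/0.8).

Threshold: power ≥ 0.80 is conventionally adequate.
Power ≈ 0.33 → the study is underpowered (power < 0.80).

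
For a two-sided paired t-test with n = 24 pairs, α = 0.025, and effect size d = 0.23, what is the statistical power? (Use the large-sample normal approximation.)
Power ≈ 0.13

Power calculation (paired t-test, normal approximation):
z_β = d · √n - z_{α/2}
z_β = 0.23 · √24 - 2.241
z_β = 0.23 · 4.899 - 2.241
z_β = -1.115

Power = Φ(z_β) = Φ(-1.115) ≈ 0.133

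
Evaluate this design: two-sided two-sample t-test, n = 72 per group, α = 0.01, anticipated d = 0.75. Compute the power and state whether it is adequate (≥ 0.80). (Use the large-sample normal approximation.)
Power ≈ 0.97; the study is adequately powered (power ≥ 0.80)

Power calculation (two-sample t-test, normal approximation):
z_β = d · √(n/2) - z_{α/2}
z_β = 0.75 · √(72/2) - 2.576
z_β = 0.75 · 6.000 - 2.576
z_β = 1.924

Power = Φ(z_β) = Φ(1.924) ≈ 0.973

Effect size d = 0.75 is medium by Cohen's convention (0.2/0.5/0.8).

Threshold: power ≥ 0.80 is conventionally adequate.
Power ≈ 0.97 → the study is adequately powered (power ≥ 0.80).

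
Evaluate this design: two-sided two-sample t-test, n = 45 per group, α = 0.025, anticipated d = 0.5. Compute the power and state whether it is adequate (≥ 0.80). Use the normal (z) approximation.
Power ≈ 0.55; the study is underpowered (power < 0.80)

Power calculation (two-sample t-test, normal approximation):
z_β = d · √(n/2) - z_{α/2}
z_β = 0.5 · √(45/2) - 2.241
z_β = 0.5 · 4.743 - 2.241
z_β = 0.130

Power = Φ(z_β) = Φ(0.130) ≈ 0.552

Effect size d = 0.5 is medium by Cohen's convention (0.2/0.5/0.8).

Threshold: power ≥ 0.80 is conventionally adequate.
Power ≈ 0.55 → the study is underpowered (power < 0.80).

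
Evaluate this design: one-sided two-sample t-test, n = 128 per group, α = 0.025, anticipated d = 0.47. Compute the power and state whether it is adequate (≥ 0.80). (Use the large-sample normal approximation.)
Power ≈ 0.96; the study is adequately powered (power ≥ 0.80)

Power calculation (two-sample t-test, normal approximation):
z_β = d · √(n/2) - z_α
z_β = 0.47 · √(128/2) - 1.960
z_β = 0.47 · 8.000 - 1.960
z_β = 1.800

Power = Φ(z_β) = Φ(1.800) ≈ 0.964

Effect size d = 0.47 is small by Cohen's convention (0.2/0.5/0.8).

Threshold: power ≥ 0.80 is conventionally adequate.
Power ≈ 0.96 → the study is adequately powered (power ≥ 0.80).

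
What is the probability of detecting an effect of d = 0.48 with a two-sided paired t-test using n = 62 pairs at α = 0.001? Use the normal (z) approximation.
Power ≈ 0.69

Power calculation (paired t-test, normal approximation):
z_β = d · √n - z_{α/2}
z_β = 0.48 · √62 - 3.291
z_β = 0.48 · 7.874 - 3.291
z_β = 0.489

Power = Φ(z_β) = Φ(0.489) ≈ 0.688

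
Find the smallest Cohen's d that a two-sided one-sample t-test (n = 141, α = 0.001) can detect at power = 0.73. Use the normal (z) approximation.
d ≈ 0.33

Minimum detectable effect (one-sample t-test, normal approximation):
d = (z_{α/2} + z_β) / √n
d = (3.291 + 0.613) / √141
d = 3.903 / 11.874
d ≈ 0.33

By Cohen's convention (0.2 small / 0.5 medium / 0.8 large): small effect.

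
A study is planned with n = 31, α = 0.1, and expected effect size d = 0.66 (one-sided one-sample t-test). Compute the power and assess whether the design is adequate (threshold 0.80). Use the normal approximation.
Power ≈ 0.99; the study is adequately powered (power ≥ 0.80)

Power calculation (one-sample t-test, normal approximation):
z_β = d · √n - z_α
z_β = 0.66 · √31 - 1.282
z_β = 0.66 · 5.568 - 1.282
z_β = 2.393

Power = Φ(z_β) = Φ(2.393) ≈ 0.992

Effect size d = 0.66 is medium by Cohen's convention (0.2/0.5/0.8).

Threshold: power ≥ 0.80 is conventionally adequate.
Power ≈ 0.99 → the study is adequately powered (power ≥ 0.80).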